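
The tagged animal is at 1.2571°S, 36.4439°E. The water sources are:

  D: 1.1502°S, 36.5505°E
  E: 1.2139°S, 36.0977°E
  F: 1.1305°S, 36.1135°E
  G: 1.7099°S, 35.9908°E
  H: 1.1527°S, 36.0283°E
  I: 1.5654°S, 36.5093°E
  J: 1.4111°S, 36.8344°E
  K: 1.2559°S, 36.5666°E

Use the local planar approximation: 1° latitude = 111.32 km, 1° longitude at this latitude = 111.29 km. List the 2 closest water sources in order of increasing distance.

K, D

Distances from 1.2571°S, 36.4439°E:
D: √((0.1069·111.32)² + (0.1066·111.29)²) = √(141.612570 + 140.742964) = 16.8034 km
E: √((0.0432·111.32)² + (-0.3462·111.29)²) = √(23.126712 + 1484.452864) = 38.8276 km
F: √((0.1266·111.32)² + (-0.3304·111.29)²) = √(198.615806 + 1352.048785) = 39.3785 km
G: √((-0.4528·111.32)² + (-0.4531·111.29)²) = √(2540.734189 + 2542.730949) = 71.2984 km
H: √((0.1044·111.32)² + (-0.4156·111.29)²) = √(135.066421 + 2139.258975) = 47.6899 km
I: √((-0.3083·111.32)² + (0.0654·111.29)²) = √(1177.859380 + 52.974612) = 35.0832 km
J: √((-0.1540·111.32)² + (0.3905·111.29)²) = √(293.892049 + 1888.662517) = 46.7178 km
K: √((0.0012·111.32)² + (0.1227·111.29)²) = √(0.017845 + 186.466754) = 13.6559 km
Sorted: K (13.6559 km) < D (16.8034 km) < I (35.0832 km) < E (38.8276 km) < …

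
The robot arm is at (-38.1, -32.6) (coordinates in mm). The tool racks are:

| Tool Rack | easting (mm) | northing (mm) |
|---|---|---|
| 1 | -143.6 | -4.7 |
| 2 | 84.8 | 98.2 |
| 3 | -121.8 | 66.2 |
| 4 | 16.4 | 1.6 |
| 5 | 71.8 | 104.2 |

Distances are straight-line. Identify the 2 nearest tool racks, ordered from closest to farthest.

4, 1

Distances from (-38.1, -32.6):
1: √((-105.5)² + (27.9)²) = √(11130.250 + 778.410) = 109.1 mm
2: √((122.9)² + (130.8)²) = √(15104.410 + 17108.640) = 179.5 mm
3: √((-83.7)² + (98.8)²) = √(7005.690 + 9761.440) = 129.5 mm
4: √((54.5)² + (34.2)²) = √(2970.250 + 1169.640) = 64.3 mm
5: √((109.9)² + (136.8)²) = √(12078.010 + 18714.240) = 175.5 mm
Sorted: 4 (64.3 mm) < 1 (109.1 mm) < 3 (129.5 mm) < 5 (175.5 mm) < …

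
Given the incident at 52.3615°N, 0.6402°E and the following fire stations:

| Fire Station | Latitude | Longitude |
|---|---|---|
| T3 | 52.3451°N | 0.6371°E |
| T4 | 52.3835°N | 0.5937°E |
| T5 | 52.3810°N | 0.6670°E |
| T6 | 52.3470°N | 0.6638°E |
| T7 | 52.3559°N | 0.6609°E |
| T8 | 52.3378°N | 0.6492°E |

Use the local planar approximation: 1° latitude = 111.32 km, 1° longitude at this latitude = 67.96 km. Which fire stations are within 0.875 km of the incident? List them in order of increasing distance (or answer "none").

none

Distances from 52.3615°N, 0.6402°E:
T3: √((-0.0164·111.32)² + (-0.0031·67.96)²) = √(3.332991 + 0.044384) = 1.8378 km
T4: √((0.0220·111.32)² + (-0.0465·67.96)²) = √(5.997797 + 9.986485) = 3.9980 km
T5: √((0.0195·111.32)² + (0.0268·67.96)²) = √(4.712112 + 3.317236) = 2.8336 km
T6: √((-0.0145·111.32)² + (0.0236·67.96)²) = √(2.605448 + 2.572354) = 2.2755 km
T7: √((-0.0056·111.32)² + (0.0207·67.96)²) = √(0.388618 + 1.979007) = 1.5387 km
T8: √((-0.0237·111.32)² + (0.0090·67.96)²) = √(6.960542 + 0.374103) = 2.7083 km
Threshold 0.875 km: none within range.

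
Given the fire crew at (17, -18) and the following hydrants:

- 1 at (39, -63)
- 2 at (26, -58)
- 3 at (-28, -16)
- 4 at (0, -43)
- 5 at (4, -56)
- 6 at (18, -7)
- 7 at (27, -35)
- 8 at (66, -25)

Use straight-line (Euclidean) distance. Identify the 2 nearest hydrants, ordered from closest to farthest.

6, 7

Distances from (17, -18):
1: √((22)² + (-45)²) = √(484.000 + 2025.000) = 50.1
2: √((9)² + (-40)²) = √(81.000 + 1600.000) = 41.0
3: √((-45)² + (2)²) = √(2025.000 + 4.000) = 45.0
4: √((-17)² + (-25)²) = √(289.000 + 625.000) = 30.2
5: √((-13)² + (-38)²) = √(169.000 + 1444.000) = 40.2
6: √((1)² + (11)²) = √(1.000 + 121.000) = 11.0
7: √((10)² + (-17)²) = √(100.000 + 289.000) = 19.7
8: √((49)² + (-7)²) = √(2401.000 + 49.000) = 49.5
Sorted: 6 (11.0) < 7 (19.7) < 4 (30.2) < 5 (40.2) < …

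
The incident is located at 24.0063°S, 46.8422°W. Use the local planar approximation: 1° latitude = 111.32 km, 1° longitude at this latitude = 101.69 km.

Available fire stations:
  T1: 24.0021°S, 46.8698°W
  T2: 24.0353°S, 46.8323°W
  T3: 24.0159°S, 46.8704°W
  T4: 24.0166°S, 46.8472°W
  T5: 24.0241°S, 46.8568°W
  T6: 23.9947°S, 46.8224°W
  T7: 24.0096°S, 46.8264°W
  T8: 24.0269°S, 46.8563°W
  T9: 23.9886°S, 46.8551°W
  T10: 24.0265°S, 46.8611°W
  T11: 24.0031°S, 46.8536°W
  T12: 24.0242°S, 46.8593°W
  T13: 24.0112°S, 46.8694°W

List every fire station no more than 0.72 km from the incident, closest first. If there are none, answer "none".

Distances from 24.0063°S, 46.8422°W:
T1: √((0.0042·111.32)² + (-0.0276·101.69)²) = √(0.218597 + 7.877251) = 2.8453 km
T2: √((-0.0290·111.32)² + (0.0099·101.69)²) = √(10.421792 + 1.013507) = 3.3816 km
T3: √((-0.0096·111.32)² + (-0.0282·101.69)²) = √(1.142060 + 8.223462) = 3.0603 km
T4: √((-0.0103·111.32)² + (-0.0050·101.69)²) = √(1.314682 + 0.258521) = 1.2543 km
T5: √((-0.0178·111.32)² + (-0.0146·101.69)²) = √(3.926326 + 2.204257) = 2.4760 km
T6: √((0.0116·111.32)² + (0.0198·101.69)²) = √(1.667487 + 4.054029) = 2.3920 km
T7: √((-0.0033·111.32)² + (0.0158·101.69)²) = √(0.134950 + 2.581491) = 1.6482 km
T8: √((-0.0206·111.32)² + (-0.0141·101.69)²) = √(5.258730 + 2.055866) = 2.7046 km
T9: √((0.0177·111.32)² + (-0.0129·101.69)²) = √(3.882334 + 1.720822) = 2.3671 km
T10: √((-0.0202·111.32)² + (-0.0189·101.69)²) = √(5.056490 + 3.693857) = 2.9581 km
T11: √((0.0032·111.32)² + (-0.0114·101.69)²) = √(0.126896 + 1.343898) = 1.2128 km
T12: √((-0.0179·111.32)² + (-0.0171·101.69)²) = √(3.970566 + 3.023770) = 2.6447 km
T13: √((-0.0049·111.32)² + (-0.0272·101.69)²) = √(0.297535 + 7.650579) = 2.8192 km
Threshold 0.72 km: none within range.

none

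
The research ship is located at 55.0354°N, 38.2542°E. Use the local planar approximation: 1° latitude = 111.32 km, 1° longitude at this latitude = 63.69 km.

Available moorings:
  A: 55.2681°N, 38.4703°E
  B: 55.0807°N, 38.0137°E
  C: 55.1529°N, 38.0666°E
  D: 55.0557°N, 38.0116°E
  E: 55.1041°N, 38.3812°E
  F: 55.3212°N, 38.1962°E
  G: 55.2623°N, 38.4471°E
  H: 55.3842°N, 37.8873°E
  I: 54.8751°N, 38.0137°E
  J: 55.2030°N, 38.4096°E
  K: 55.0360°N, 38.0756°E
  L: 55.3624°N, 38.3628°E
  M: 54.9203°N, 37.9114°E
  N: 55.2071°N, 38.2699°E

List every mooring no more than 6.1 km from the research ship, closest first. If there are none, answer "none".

Distances from 55.0354°N, 38.2542°E:
A: 29.3335 km
B: 16.1262 km
C: 17.7158 km
D: 15.6156 km
E: 11.1316 km
F: 32.0290 km
G: 28.0880 km
H: 45.3178 km
I: 23.5171 km
J: 21.1199 km
K: 11.3752 km
L: 37.0529 km
M: 25.3150 km
N: 19.1398 km
Threshold 6.1 km: none within range.

none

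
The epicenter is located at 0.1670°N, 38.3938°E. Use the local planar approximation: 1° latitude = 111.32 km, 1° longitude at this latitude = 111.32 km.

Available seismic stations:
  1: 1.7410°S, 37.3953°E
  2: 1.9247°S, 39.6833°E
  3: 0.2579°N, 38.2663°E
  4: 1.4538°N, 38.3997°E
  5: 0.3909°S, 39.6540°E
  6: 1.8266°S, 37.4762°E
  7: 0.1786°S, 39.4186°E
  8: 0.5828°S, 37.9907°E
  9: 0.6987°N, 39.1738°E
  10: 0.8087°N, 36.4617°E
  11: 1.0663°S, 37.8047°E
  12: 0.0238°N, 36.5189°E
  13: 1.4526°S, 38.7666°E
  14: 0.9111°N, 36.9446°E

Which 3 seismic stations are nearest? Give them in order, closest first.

Distances from 0.1670°N, 38.3938°E:
1: 239.7251 km
2: 273.5397 km
3: 17.4311 km
4: 143.2481 km
5: 153.4180 km
6: 244.3070 km
7: 120.3932 km
8: 94.7653 km
9: 105.0842 km
10: 226.6337 km
11: 152.1491 km
12: 209.3217 km
13: 185.0085 km
14: 181.3479 km
Sorted: 3 (17.4311 km) < 8 (94.7653 km) < 9 (105.0842 km) < 7 (120.3932 km) < 4 (143.2481 km) < …

3, 8, 9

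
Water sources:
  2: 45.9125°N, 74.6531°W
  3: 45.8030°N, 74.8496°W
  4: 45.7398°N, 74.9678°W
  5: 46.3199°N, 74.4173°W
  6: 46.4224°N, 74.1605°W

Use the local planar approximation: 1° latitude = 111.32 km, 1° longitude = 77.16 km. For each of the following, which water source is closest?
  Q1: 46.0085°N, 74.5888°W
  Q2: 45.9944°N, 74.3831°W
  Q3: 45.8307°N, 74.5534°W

Q1 at 46.0085°N, 74.5888°W:
  2: 11.7822 km
  3: 30.4675 km
  4: 41.8318 km
  5: 37.1049 km
  6: 56.7017 km
  → nearest: 2 (11.7822 km)
Q2 at 45.9944°N, 74.3831°W:
  2: 22.7408 km
  3: 41.8285 km
  4: 53.2792 km
  5: 36.3306 km
  6: 50.6463 km
  → nearest: 2 (22.7408 km)
Q3 at 45.8307°N, 74.5534°W:
  2: 11.9205 km
  3: 23.0619 km
  4: 33.5381 km
  5: 55.4610 km
  6: 72.5098 km
  → nearest: 2 (11.9205 km)

Q1→2; Q2→2; Q3→2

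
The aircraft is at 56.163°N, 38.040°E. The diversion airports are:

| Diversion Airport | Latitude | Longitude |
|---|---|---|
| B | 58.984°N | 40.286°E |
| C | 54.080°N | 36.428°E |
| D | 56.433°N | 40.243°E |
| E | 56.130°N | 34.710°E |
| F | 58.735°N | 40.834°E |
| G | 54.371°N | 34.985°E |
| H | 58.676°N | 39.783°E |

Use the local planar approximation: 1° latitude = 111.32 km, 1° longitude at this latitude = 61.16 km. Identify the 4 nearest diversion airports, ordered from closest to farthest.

Distances from 56.163°N, 38.040°E:
B: 342.763 km
C: 251.968 km
D: 138.047 km
E: 203.696 km
F: 333.432 km
G: 273.322 km
H: 299.370 km
Sorted: D (138.047 km) < E (203.696 km) < C (251.968 km) < G (273.322 km) < H (299.370 km) < F (333.432 km) < …

D, E, C, G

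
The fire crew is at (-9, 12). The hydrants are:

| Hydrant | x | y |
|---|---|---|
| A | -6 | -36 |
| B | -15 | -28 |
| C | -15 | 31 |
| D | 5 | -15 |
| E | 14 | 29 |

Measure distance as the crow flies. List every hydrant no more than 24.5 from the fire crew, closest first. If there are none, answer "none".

Distances from (-9, 12):
A: √((3)² + (-48)²) = √(9.000 + 2304.000) = 48.1
B: √((-6)² + (-40)²) = √(36.000 + 1600.000) = 40.4
C: √((-6)² + (19)²) = √(36.000 + 361.000) = 19.9
D: √((14)² + (-27)²) = √(196.000 + 729.000) = 30.4
E: √((23)² + (17)²) = √(529.000 + 289.000) = 28.6
Threshold 24.5: C (19.9) is within range.

C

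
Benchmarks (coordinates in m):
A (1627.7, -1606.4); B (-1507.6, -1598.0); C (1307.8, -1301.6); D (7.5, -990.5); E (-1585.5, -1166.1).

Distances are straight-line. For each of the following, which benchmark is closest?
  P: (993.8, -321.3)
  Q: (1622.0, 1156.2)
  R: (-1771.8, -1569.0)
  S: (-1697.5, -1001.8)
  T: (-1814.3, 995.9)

P at (993.8, -321.3):
  A: √((633.9)² + (-1285.1)²) = √(401829.210 + 1651482.010) = 1432.9 m
  B: √((-2501.4)² + (-1276.7)²) = √(6257001.960 + 1629962.890) = 2808.4 m
  C: √((314.0)² + (-980.3)²) = √(98596.000 + 960988.090) = 1029.4 m
  D: √((-986.3)² + (-669.2)²) = √(972787.690 + 447828.640) = 1191.9 m
  E: √((-2579.3)² + (-844.8)²) = √(6652788.490 + 713687.040) = 2714.1 m
  → nearest: C (1029.4 m)
Q at (1622.0, 1156.2):
  A: √((5.7)² + (-2762.6)²) = √(32.490 + 7631958.760) = 2762.6 m
  B: √((-3129.6)² + (-2754.2)²) = √(9794396.160 + 7585617.640) = 4168.9 m
  C: √((-314.2)² + (-2457.8)²) = √(98721.640 + 6040780.840) = 2477.8 m
  D: √((-1614.5)² + (-2146.7)²) = √(2606610.250 + 4608320.890) = 2686.1 m
  E: √((-3207.5)² + (-2322.3)²) = √(10288056.250 + 5393077.290) = 3959.9 m
  → nearest: C (2477.8 m)
R at (-1771.8, -1569.0):
  A: √((3399.5)² + (-37.4)²) = √(11556600.250 + 1398.760) = 3399.7 m
  B: √((264.2)² + (-29.0)²) = √(69801.640 + 841.000) = 265.8 m
  C: √((3079.6)² + (267.4)²) = √(9483936.160 + 71502.760) = 3091.2 m
  D: √((1779.3)² + (578.5)²) = √(3165908.490 + 334662.250) = 1871.0 m
  E: √((186.3)² + (402.9)²) = √(34707.690 + 162328.410) = 443.9 m
  → nearest: B (265.8 m)
S at (-1697.5, -1001.8):
  A: √((3325.2)² + (-604.6)²) = √(11056955.040 + 365541.160) = 3379.7 m
  B: √((189.9)² + (-596.2)²) = √(36062.010 + 355454.440) = 625.7 m
  C: √((3005.3)² + (-299.8)²) = √(9031828.090 + 89880.040) = 3020.2 m
  D: √((1705.0)² + (11.3)²) = √(2907025.000 + 127.690) = 1705.0 m
  E: √((112.0)² + (-164.3)²) = √(12544.000 + 26994.490) = 198.8 m
  → nearest: E (198.8 m)
T at (-1814.3, 995.9):
  A: √((3442.0)² + (-2602.3)²) = √(11847364.000 + 6771965.290) = 4315.0 m
  B: √((306.7)² + (-2593.9)²) = √(94064.890 + 6728317.210) = 2612.0 m
  C: √((3122.1)² + (-2297.5)²) = √(9747508.410 + 5278506.250) = 3876.3 m
  D: √((1821.8)² + (-1986.4)²) = √(3318955.240 + 3945784.960) = 2695.3 m
  E: √((228.8)² + (-2162.0)²) = √(52349.440 + 4674244.000) = 2174.1 m
  → nearest: E (2174.1 m)

P→C; Q→C; R→B; S→E; T→E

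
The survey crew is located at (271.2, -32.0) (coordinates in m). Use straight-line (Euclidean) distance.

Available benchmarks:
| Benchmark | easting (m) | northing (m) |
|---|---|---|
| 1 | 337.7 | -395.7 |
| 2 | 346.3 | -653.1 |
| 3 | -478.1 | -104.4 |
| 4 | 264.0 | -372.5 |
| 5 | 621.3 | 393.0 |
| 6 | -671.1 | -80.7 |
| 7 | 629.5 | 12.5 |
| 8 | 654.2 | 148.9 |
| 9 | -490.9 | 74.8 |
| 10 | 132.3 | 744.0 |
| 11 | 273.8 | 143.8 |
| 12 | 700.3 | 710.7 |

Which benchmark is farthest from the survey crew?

Distances from (271.2, -32.0):
1: 369.7 m
2: 625.6 m
3: 752.8 m
4: 340.6 m
5: 550.6 m
6: 943.6 m
7: 361.1 m
8: 423.6 m
9: 769.5 m
10: 788.3 m
11: 175.8 m
12: 857.7 m
Maximum: 6 at 943.6 m.

6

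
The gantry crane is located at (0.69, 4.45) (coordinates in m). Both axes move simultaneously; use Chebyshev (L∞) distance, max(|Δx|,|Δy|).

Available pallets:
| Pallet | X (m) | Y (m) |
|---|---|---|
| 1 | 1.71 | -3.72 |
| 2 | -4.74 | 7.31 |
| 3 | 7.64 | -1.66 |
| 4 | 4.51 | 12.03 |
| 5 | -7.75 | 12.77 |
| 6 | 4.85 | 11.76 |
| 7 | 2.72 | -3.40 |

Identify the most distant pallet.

5

Distances from (0.69, 4.45):
1: 8.17 m
2: 5.43 m
3: 6.95 m
4: 7.58 m
5: 8.44 m
6: 7.31 m
7: 7.85 m
Maximum: 5 at 8.44 m.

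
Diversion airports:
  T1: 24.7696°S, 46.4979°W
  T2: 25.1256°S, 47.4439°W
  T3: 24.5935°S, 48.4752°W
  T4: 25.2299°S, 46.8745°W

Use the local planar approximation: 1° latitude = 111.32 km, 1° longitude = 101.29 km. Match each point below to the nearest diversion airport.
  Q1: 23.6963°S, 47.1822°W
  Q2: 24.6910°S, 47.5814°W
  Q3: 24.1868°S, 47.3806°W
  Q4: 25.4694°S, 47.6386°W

Q1 at 23.6963°S, 47.1822°W:
  T1: √((-1.0733·111.32)² + (0.6843·101.29)²) = √(14275.412094 + 4804.256897) = 138.1292 km
  T2: √((-1.4293·111.32)² + (-0.2617·101.29)²) = √(25315.888997 + 702.652487) = 161.3026 km
  T3: √((-0.8972·111.32)² + (-1.2930·101.29)²) = √(9975.276101 + 17152.609166) = 164.7055 km
  T4: √((-1.5336·111.32)² + (0.3077·101.29)²) = √(29145.438587 + 971.377713) = 173.5420 km
  → nearest: T1 (138.1292 km)
Q2 at 24.6910°S, 47.5814°W:
  T1: √((-0.0786·111.32)² + (1.0835·101.29)²) = √(76.558160 + 12044.560948) = 110.0960 km
  T2: √((-0.4346·111.32)² + (0.1375·101.29)²) = √(2340.592663 + 193.971774) = 50.3445 km
  T3: √((0.0975·111.32)² + (-0.8938·101.29)²) = √(117.802804 + 8196.224451) = 91.1813 km
  T4: √((-0.5389·111.32)² + (0.7069·101.29)²) = √(3598.841853 + 5126.832227) = 93.4113 km
  → nearest: T2 (50.3445 km)
Q3 at 24.1868°S, 47.3806°W:
  T1: √((-0.5828·111.32)² + (0.8827·101.29)²) = √(4209.063536 + 7993.912596) = 110.4671 km
  T2: √((-0.9388·111.32)² + (-0.0633·101.29)²) = √(10921.758196 + 41.109345) = 104.7037 km
  T3: √((-0.4067·111.32)² + (-1.0946·101.29)²) = √(2049.720951 + 12292.607923) = 119.7595 km
  T4: √((-1.0431·111.32)² + (0.5061·101.29)²) = √(13483.364843 + 2627.881738) = 126.9301 km
  → nearest: T2 (104.7037 km)
Q4 at 25.4694°S, 47.6386°W:
  T1: √((0.6998·111.32)² + (1.1407·101.29)²) = √(6068.680472 + 13349.838915) = 139.3503 km
  T2: √((0.3438·111.32)² + (0.1947·101.29)²) = √(1464.731900 + 388.924270) = 43.0541 km
  T3: √((0.8759·111.32)² + (-0.8366·101.29)²) = √(9507.261687 + 7180.734389) = 129.1820 km
  T4: √((0.2395·111.32)² + (0.7641·101.29)²) = √(710.816386 + 5990.092676) = 81.8591 km
  → nearest: T2 (43.0541 km)

Q1→T1; Q2→T2; Q3→T2; Q4→T2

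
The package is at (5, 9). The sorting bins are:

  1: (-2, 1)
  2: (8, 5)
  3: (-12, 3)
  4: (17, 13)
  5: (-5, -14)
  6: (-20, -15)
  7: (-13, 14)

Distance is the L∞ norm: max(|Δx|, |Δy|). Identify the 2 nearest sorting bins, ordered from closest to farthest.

2, 1

Distances from (5, 9):
1: 8
2: 4
3: 17
4: 12
5: 23
6: 25
7: 18
Sorted: 2 (4) < 1 (8) < 4 (12) < 3 (17) < …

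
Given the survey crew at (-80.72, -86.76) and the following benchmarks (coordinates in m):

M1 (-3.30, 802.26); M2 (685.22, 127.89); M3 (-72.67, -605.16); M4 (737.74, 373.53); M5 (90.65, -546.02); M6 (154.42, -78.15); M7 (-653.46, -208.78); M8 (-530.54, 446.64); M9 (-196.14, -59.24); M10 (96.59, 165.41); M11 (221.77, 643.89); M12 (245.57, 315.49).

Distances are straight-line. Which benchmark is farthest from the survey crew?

M4

Distances from (-80.72, -86.76):
M1: 892.38 m
M2: 795.45 m
M3: 518.46 m
M4: 939.01 m
M5: 490.19 m
M6: 235.30 m
M7: 585.59 m
M8: 697.75 m
M9: 118.66 m
M10: 308.27 m
M11: 790.79 m
M12: 517.95 m
Maximum: M4 at 939.01 m.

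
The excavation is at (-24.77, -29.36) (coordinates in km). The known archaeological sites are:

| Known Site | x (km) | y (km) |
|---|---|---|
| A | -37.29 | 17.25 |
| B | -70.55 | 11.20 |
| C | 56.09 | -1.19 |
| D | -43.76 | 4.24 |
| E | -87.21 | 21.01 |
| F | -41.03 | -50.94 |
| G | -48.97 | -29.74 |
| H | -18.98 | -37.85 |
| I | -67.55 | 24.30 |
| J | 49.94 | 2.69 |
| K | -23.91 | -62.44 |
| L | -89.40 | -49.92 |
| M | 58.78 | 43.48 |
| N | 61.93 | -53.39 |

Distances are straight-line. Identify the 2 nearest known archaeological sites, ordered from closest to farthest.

H, G

Distances from (-24.77, -29.36):
A: √((-12.52)² + (46.61)²) = √(156.7504 + 2172.4921) = 48.26 km
B: √((-45.78)² + (40.56)²) = √(2095.8084 + 1645.1136) = 61.16 km
C: √((80.86)² + (28.17)²) = √(6538.3396 + 793.5489) = 85.63 km
D: √((-18.99)² + (33.60)²) = √(360.6201 + 1128.9600) = 38.60 km
E: √((-62.44)² + (50.37)²) = √(3898.7536 + 2537.1369) = 80.22 km
F: √((-16.26)² + (-21.58)²) = √(264.3876 + 465.6964) = 27.02 km
G: √((-24.20)² + (-0.38)²) = √(585.6400 + 0.1444) = 24.20 km
H: √((5.79)² + (-8.49)²) = √(33.5241 + 72.0801) = 10.28 km
I: √((-42.78)² + (53.66)²) = √(1830.1284 + 2879.3956) = 68.63 km
J: √((74.71)² + (32.05)²) = √(5581.5841 + 1027.2025) = 81.29 km
K: √((0.86)² + (-33.08)²) = √(0.7396 + 1094.2864) = 33.09 km
L: √((-64.63)² + (-20.56)²) = √(4177.0369 + 422.7136) = 67.82 km
M: √((83.55)² + (72.84)²) = √(6980.6025 + 5305.6656) = 110.84 km
N: √((86.70)² + (-24.03)²) = √(7516.8900 + 577.4409) = 89.97 km
Sorted: H (10.28 km) < G (24.20 km) < F (27.02 km) < K (33.09 km) < …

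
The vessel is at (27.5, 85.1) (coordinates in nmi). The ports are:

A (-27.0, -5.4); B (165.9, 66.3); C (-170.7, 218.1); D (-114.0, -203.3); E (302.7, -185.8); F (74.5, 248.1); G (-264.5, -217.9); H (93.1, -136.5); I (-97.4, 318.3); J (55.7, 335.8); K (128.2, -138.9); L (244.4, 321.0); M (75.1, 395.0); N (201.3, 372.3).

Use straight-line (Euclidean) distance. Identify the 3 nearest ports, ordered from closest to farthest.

A, B, F

Distances from (27.5, 85.1):
A: √((-54.5)² + (-90.5)²) = √(2970.250 + 8190.250) = 105.6 nmi
B: √((138.4)² + (-18.8)²) = √(19154.560 + 353.440) = 139.7 nmi
C: √((-198.2)² + (133.0)²) = √(39283.240 + 17689.000) = 238.7 nmi
D: √((-141.5)² + (-288.4)²) = √(20022.250 + 83174.560) = 321.2 nmi
E: √((275.2)² + (-270.9)²) = √(75735.040 + 73386.810) = 386.2 nmi
F: √((47.0)² + (163.0)²) = √(2209.000 + 26569.000) = 169.6 nmi
G: √((-292.0)² + (-303.0)²) = √(85264.000 + 91809.000) = 420.8 nmi
H: √((65.6)² + (-221.6)²) = √(4303.360 + 49106.560) = 231.1 nmi
I: √((-124.9)² + (233.2)²) = √(15600.010 + 54382.240) = 264.5 nmi
J: √((28.2)² + (250.7)²) = √(795.240 + 62850.490) = 252.3 nmi
K: √((100.7)² + (-224.0)²) = √(10140.490 + 50176.000) = 245.6 nmi
L: √((216.9)² + (235.9)²) = √(47045.610 + 55648.810) = 320.5 nmi
M: √((47.6)² + (309.9)²) = √(2265.760 + 96038.010) = 313.5 nmi
N: √((173.8)² + (287.2)²) = √(30206.440 + 82483.840) = 335.7 nmi
Sorted: A (105.6 nmi) < B (139.7 nmi) < F (169.6 nmi) < H (231.1 nmi) < C (238.7 nmi) < …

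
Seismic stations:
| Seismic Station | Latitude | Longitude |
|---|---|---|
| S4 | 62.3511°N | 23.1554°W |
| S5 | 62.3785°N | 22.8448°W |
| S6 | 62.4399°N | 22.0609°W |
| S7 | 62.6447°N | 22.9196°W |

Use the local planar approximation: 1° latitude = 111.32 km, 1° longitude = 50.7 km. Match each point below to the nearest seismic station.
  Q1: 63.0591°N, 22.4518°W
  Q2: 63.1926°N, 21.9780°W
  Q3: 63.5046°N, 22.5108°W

Q1 at 63.0591°N, 22.4518°W:
  S4: √((-0.7080·111.32)² + (-0.7036·50.7)²) = √(6211.734868 + 1272.528683) = 86.5116 km
  S5: √((-0.6806·111.32)² + (-0.3930·50.7)²) = √(5740.243095 + 397.009610) = 78.3406 km
  S6: √((-0.6192·111.32)² + (0.3909·50.7)²) = √(4751.254464 + 392.778095) = 71.7219 km
  S7: √((-0.4144·111.32)² + (-0.4678·50.7)²) = √(2128.069899 + 562.517909) = 51.8709 km
  → nearest: S7 (51.8709 km)
Q2 at 63.1926°N, 21.9780°W:
  S4: √((-0.8415·111.32)² + (-1.1774·50.7)²) = √(8775.151759 + 3563.395126) = 111.0790 km
  S5: √((-0.8141·111.32)² + (-0.8668·50.7)²) = √(8213.001550 + 1931.317714) = 100.7190 km
  S6: √((-0.7527·111.32)² + (-0.0829·50.7)²) = √(7020.858615 + 17.665461) = 83.8959 km
  S7: √((-0.5479·111.32)² + (-0.9416·50.7)²) = √(3720.051876 + 2279.023578) = 77.4537 km
  → nearest: S7 (77.4537 km)
Q3 at 63.5046°N, 22.5108°W:
  S4: √((-1.1535·111.32)² + (-0.6446·50.7)²) = √(16488.516874 + 1068.062141) = 132.5012 km
  S5: √((-1.1261·111.32)² + (-0.3340·50.7)²) = √(15714.490772 + 286.753582) = 126.4960 km
  S6: √((-1.0647·111.32)² + (0.4499·50.7)²) = √(14047.560250 + 520.292907) = 120.6974 km
  S7: √((-0.8599·111.32)² + (-0.4088·50.7)²) = √(9163.097194 + 429.573708) = 97.9422 km
  → nearest: S7 (97.9422 km)

Q1→S7; Q2→S7; Q3→S7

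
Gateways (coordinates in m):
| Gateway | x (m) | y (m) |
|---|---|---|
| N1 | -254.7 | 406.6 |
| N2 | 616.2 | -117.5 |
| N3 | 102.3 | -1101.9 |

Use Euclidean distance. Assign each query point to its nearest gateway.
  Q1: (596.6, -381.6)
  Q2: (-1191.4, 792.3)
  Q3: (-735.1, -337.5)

Q1→N2; Q2→N1; Q3→N1

Q1 at (596.6, -381.6):
  N1: √((-851.3)² + (788.2)²) = √(724711.690 + 621259.240) = 1160.2 m
  N2: √((19.6)² + (264.1)²) = √(384.160 + 69748.810) = 264.8 m
  N3: √((-494.3)² + (-720.3)²) = √(244332.490 + 518832.090) = 873.6 m
  → nearest: N2 (264.8 m)
Q2 at (-1191.4, 792.3):
  N1: √((936.7)² + (-385.7)²) = √(877406.890 + 148764.490) = 1013.0 m
  N2: √((1807.6)² + (-909.8)²) = √(3267417.760 + 827736.040) = 2023.6 m
  N3: √((1293.7)² + (-1894.2)²) = √(1673659.690 + 3587993.640) = 2293.8 m
  → nearest: N1 (1013.0 m)
Q3 at (-735.1, -337.5):
  N1: √((480.4)² + (744.1)²) = √(230784.160 + 553684.810) = 885.7 m
  N2: √((1351.3)² + (220.0)²) = √(1826011.690 + 48400.000) = 1369.1 m
  N3: √((837.4)² + (-764.4)²) = √(701238.760 + 584307.360) = 1133.8 m
  → nearest: N1 (885.7 m)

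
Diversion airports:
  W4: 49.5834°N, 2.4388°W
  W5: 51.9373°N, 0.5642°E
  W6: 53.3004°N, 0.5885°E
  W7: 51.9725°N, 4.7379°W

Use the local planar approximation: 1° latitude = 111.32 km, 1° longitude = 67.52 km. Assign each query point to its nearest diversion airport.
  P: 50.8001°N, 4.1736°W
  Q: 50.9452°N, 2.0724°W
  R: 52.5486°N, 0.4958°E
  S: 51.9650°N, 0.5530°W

P→W7; Q→W4; R→W5; S→W5

P at 50.8001°N, 4.1736°W:
  W4: 179.0674 km
  W5: 344.0341 km
  W6: 425.2711 km
  W7: 135.9595 km
  → nearest: W7 (135.9595 km)
Q at 50.9452°N, 2.0724°W:
  W4: 153.6010 km
  W5: 209.4980 km
  W6: 317.8332 km
  W7: 213.2342 km
  → nearest: W4 (153.6010 km)
R at 52.5486°N, 0.4958°E:
  W4: 384.9908 km
  W5: 68.2065 km
  W6: 83.9241 km
  W7: 359.1516 km
  → nearest: W5 (68.2065 km)
S at 51.9650°N, 0.5530°W:
  W4: 294.1108 km
  W5: 75.4963 km
  W6: 167.4492 km
  W7: 282.5657 km
  → nearest: W5 (75.4963 km)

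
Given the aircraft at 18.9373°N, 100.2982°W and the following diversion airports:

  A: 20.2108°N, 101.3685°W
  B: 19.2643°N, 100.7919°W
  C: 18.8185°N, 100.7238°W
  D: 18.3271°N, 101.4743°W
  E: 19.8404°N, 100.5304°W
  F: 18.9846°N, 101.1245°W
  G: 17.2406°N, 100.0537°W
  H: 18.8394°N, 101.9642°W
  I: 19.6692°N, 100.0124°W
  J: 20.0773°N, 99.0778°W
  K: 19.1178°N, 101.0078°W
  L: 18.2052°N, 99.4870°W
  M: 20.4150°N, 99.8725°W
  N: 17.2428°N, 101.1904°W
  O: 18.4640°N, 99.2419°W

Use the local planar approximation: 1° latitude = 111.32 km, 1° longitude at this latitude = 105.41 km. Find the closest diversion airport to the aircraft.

Distances from 18.9373°N, 100.2982°W:
A: √((1.2735·111.32)² + (-1.0703·105.41)²) = √(20097.604427 + 12728.425282) = 181.1796 km
B: √((0.3270·111.32)² + (-0.4937·105.41)²) = √(1325.079395 + 2708.257042) = 63.5086 km
C: √((-0.1188·111.32)² + (-0.4256·105.41)²) = √(174.895758 + 2012.643547) = 46.7711 km
D: √((-0.6102·111.32)² + (-1.1761·105.41)²) = √(4614.140365 + 15369.230593) = 141.3626 km
E: √((0.9031·111.32)² + (-0.2322·105.41)²) = √(10106.902587 + 599.084464) = 103.4697 km
F: √((0.0473·111.32)² + (-0.8263·105.41)²) = √(27.724816 + 7586.459299) = 87.2593 km
G: √((-1.6967·111.32)² + (0.2445·105.41)²) = √(35674.386649 + 664.234385) = 190.6269 km
H: √((-0.0979·111.32)² + (-1.6660·105.41)²) = √(118.771374 + 30839.946843) = 175.9509 km
I: √((0.7319·111.32)² + (0.2858·105.41)²) = √(6638.193224 + 907.586601) = 86.8664 km
J: √((1.1400·111.32)² + (1.2204·105.41)²) = √(16104.828263 + 16548.857816) = 180.7033 km
K: √((0.1805·111.32)² + (-0.7096·105.41)²) = √(403.739097 + 5594.880827) = 77.4508 km
L: √((-0.7321·111.32)² + (0.8112·105.41)²) = √(6641.821643 + 7311.719306) = 118.1251 km
M: √((1.4777·111.32)² + (0.4257·105.41)²) = √(27059.448562 + 2013.589450) = 170.5082 km
N: √((-1.6945·111.32)² + (-0.8922·105.41)²) = √(35581.933335 + 8844.800966) = 210.7765 km
O: √((-0.4733·111.32)² + (1.0563·105.41)²) = √(2775.999632 + 12397.616163) = 123.1812 km
Minimum: C at 46.7711 km.

C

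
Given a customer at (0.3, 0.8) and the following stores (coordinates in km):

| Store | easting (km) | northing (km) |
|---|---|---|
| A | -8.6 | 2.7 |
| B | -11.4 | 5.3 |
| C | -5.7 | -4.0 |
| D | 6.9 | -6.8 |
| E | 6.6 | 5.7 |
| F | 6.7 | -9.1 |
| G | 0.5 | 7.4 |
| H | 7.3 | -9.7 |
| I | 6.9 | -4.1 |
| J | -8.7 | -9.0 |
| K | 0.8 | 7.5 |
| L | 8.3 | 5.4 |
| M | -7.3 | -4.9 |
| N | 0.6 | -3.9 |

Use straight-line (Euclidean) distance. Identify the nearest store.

N

Distances from (0.3, 0.8):
A: 9.1 km
B: 12.5 km
C: 7.7 km
D: 10.1 km
E: 8.0 km
F: 11.8 km
G: 6.6 km
H: 12.6 km
I: 8.2 km
J: 13.3 km
K: 6.7 km
L: 9.2 km
M: 9.5 km
N: 4.7 km
Minimum: N at 4.7 km.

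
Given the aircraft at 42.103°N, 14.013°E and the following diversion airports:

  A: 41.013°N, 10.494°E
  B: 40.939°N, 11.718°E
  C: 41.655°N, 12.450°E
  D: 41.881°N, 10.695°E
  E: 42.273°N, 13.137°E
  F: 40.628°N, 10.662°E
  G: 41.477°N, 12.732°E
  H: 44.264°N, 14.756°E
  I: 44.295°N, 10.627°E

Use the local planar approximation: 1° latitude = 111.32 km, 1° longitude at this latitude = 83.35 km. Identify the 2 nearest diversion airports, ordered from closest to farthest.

E, G

Distances from 42.103°N, 14.013°E:
A: √((-1.090·111.32)² + (-3.519·83.35)²) = √(14723.10439 + 86029.96416) = 317.416 km
B: √((-1.164·111.32)² + (-2.295·83.35)²) = √(16790.06417 + 36591.19459) = 231.044 km
C: √((-0.448·111.32)² + (-1.563·83.35)²) = √(2487.15255 + 16971.84920) = 139.496 km
D: √((-0.222·111.32)² + (-3.318·83.35)²) = √(610.73435 + 76482.83396) = 277.657 km
E: √((0.170·111.32)² + (-0.876·83.35)²) = √(358.13292 + 5331.13181) = 75.427 km
F: √((-1.475·111.32)² + (-3.351·83.35)²) = √(26960.65481 + 78011.75784) = 323.994 km
G: √((-0.626·111.32)² + (-1.281·83.35)²) = √(4856.18320 + 11400.12118) = 127.500 km
H: √((2.161·111.32)² + (0.743·83.35)²) = √(57870.32603 + 3835.20723) = 248.406 km
I: √((2.192·111.32)² + (-3.386·83.35)²) = √(59542.55890 + 79649.87817) = 373.085 km
Sorted: E (75.427 km) < G (127.500 km) < C (139.496 km) < B (231.044 km) < …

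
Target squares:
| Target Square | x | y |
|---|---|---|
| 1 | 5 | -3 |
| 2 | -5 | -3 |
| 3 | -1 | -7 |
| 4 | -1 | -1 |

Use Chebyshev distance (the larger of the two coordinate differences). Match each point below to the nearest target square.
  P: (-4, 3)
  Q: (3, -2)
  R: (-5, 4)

P→4; Q→1; R→4

P at (-4, 3):
  1: max(|9|, |-6|) = 9
  2: max(|-1|, |-6|) = 6
  3: max(|3|, |-10|) = 10
  4: max(|3|, |-4|) = 4
  → nearest: 4 (4)
Q at (3, -2):
  1: max(|2|, |-1|) = 2
  2: max(|-8|, |-1|) = 8
  3: max(|-4|, |-5|) = 5
  4: max(|-4|, |1|) = 4
  → nearest: 1 (2)
R at (-5, 4):
  1: max(|10|, |-7|) = 10
  2: max(|0|, |-7|) = 7
  3: max(|4|, |-11|) = 11
  4: max(|4|, |-5|) = 5
  → nearest: 4 (5)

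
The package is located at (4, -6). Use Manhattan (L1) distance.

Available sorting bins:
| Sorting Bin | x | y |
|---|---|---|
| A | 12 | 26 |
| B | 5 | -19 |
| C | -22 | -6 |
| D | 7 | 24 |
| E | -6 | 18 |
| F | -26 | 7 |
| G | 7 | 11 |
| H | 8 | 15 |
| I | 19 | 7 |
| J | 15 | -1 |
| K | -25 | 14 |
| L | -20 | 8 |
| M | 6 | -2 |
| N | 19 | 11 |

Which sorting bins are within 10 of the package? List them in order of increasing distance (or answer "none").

Distances from (4, -6):
A: 40
B: 14
C: 26
D: 33
E: 34
F: 43
G: 20
H: 25
I: 28
J: 16
K: 49
L: 38
M: 6
N: 32
Threshold 10: M (6) is within range.

M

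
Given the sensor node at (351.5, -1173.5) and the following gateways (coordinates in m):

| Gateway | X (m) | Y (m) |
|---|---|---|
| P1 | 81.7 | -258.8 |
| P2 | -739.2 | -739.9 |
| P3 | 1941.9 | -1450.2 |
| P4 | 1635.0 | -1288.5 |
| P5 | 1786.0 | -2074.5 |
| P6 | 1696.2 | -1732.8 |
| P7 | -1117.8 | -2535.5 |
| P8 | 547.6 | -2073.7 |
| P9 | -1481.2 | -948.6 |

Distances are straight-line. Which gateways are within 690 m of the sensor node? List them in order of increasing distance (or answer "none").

none

Distances from (351.5, -1173.5):
P1: √((-269.8)² + (914.7)²) = √(72792.040 + 836676.090) = 953.7 m
P2: √((-1090.7)² + (433.6)²) = √(1189626.490 + 188008.960) = 1173.7 m
P3: √((1590.4)² + (-276.7)²) = √(2529372.160 + 76562.890) = 1614.3 m
P4: √((1283.5)² + (-115.0)²) = √(1647372.250 + 13225.000) = 1288.6 m
P5: √((1434.5)² + (-901.0)²) = √(2057790.250 + 811801.000) = 1694.0 m
P6: √((1344.7)² + (-559.3)²) = √(1808218.090 + 312816.490) = 1456.4 m
P7: √((-1469.3)² + (-1362.0)²) = √(2158842.490 + 1855044.000) = 2003.5 m
P8: √((196.1)² + (-900.2)²) = √(38455.210 + 810360.040) = 921.3 m
P9: √((-1832.7)² + (224.9)²) = √(3358789.290 + 50580.010) = 1846.4 m
Threshold 690 m: none within range.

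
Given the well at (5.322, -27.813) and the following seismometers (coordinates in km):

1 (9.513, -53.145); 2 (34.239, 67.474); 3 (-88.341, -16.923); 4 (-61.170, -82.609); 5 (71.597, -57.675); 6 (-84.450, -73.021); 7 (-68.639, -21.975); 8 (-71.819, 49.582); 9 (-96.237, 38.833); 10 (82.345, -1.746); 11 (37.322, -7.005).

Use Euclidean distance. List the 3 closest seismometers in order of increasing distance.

Distances from (5.322, -27.813):
1: √((4.191)² + (-25.332)²) = √(17.56448 + 641.71022) = 25.676 km
2: √((28.917)² + (95.287)²) = √(836.19289 + 9079.61237) = 99.578 km
3: √((-93.663)² + (10.890)²) = √(8772.75757 + 118.59210) = 94.294 km
4: √((-66.492)² + (-54.796)²) = √(4421.18606 + 3002.60162) = 86.161 km
5: √((66.275)² + (-29.862)²) = √(4392.37562 + 891.73904) = 72.692 km
6: √((-89.772)² + (-45.208)²) = √(8059.01198 + 2043.76326) = 100.513 km
7: √((-73.961)² + (5.838)²) = √(5470.22952 + 34.08224) = 74.191 km
8: √((-77.141)² + (77.395)²) = √(5950.73388 + 5989.98602) = 109.274 km
9: √((-101.559)² + (66.646)²) = √(10314.23048 + 4441.68932) = 121.474 km
10: √((77.023)² + (26.067)²) = √(5932.54253 + 679.48849) = 81.314 km
11: √((32.000)² + (20.808)²) = √(1024.00000 + 432.97286) = 38.170 km
Sorted: 1 (25.676 km) < 11 (38.170 km) < 5 (72.692 km) < 7 (74.191 km) < 10 (81.314 km) < …

1, 11, 5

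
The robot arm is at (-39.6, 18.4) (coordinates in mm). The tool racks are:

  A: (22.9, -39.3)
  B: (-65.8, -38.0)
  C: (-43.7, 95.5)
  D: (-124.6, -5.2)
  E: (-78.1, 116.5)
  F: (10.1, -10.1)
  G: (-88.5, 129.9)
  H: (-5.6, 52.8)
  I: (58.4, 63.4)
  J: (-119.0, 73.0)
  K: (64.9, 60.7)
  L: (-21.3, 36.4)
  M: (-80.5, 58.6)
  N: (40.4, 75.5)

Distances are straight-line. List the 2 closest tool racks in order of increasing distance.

Distances from (-39.6, 18.4):
A: √((62.5)² + (-57.7)²) = √(3906.2500 + 3329.2900) = 85.06 mm
B: √((-26.2)² + (-56.4)²) = √(686.4400 + 3180.9600) = 62.19 mm
C: √((-4.1)² + (77.1)²) = √(16.8100 + 5944.4100) = 77.21 mm
D: √((-85.0)² + (-23.6)²) = √(7225.0000 + 556.9600) = 88.22 mm
E: √((-38.5)² + (98.1)²) = √(1482.2500 + 9623.6100) = 105.38 mm
F: √((49.7)² + (-28.5)²) = √(2470.0900 + 812.2500) = 57.29 mm
G: √((-48.9)² + (111.5)²) = √(2391.2100 + 12432.2500) = 121.75 mm
H: √((34.0)² + (34.4)²) = √(1156.0000 + 1183.3600) = 48.37 mm
I: √((98.0)² + (45.0)²) = √(9604.0000 + 2025.0000) = 107.84 mm
J: √((-79.4)² + (54.6)²) = √(6304.3600 + 2981.1600) = 96.36 mm
K: √((104.5)² + (42.3)²) = √(10920.2500 + 1789.2900) = 112.74 mm
L: √((18.3)² + (18.0)²) = √(334.8900 + 324.0000) = 25.67 mm
M: √((-40.9)² + (40.2)²) = √(1672.8100 + 1616.0400) = 57.35 mm
N: √((80.0)² + (57.1)²) = √(6400.0000 + 3260.4100) = 98.29 mm
Sorted: L (25.67 mm) < H (48.37 mm) < F (57.29 mm) < M (57.35 mm) < …

L, H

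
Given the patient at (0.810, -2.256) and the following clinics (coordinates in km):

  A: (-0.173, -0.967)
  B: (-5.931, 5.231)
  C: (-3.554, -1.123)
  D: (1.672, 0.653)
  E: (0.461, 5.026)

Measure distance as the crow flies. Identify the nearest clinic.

Distances from (0.810, -2.256):
A: √((-0.983)² + (1.289)²) = √(0.96629 + 1.66152) = 1.621 km
B: √((-6.741)² + (7.487)²) = √(45.44108 + 56.05517) = 10.075 km
C: √((-4.364)² + (1.133)²) = √(19.04450 + 1.28369) = 4.509 km
D: √((0.862)² + (2.909)²) = √(0.74304 + 8.46228) = 3.034 km
E: √((-0.349)² + (7.282)²) = √(0.12180 + 53.02752) = 7.290 km
Minimum: A at 1.621 km.

A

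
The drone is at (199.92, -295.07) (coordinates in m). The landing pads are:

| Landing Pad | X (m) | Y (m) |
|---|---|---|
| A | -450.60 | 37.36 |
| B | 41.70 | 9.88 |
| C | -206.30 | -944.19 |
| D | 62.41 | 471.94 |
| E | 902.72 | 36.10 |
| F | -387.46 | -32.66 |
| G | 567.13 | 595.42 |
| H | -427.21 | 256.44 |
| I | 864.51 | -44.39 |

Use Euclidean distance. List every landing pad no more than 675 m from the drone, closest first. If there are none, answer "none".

Distances from (199.92, -295.07):
A: √((-650.52)² + (332.43)²) = √(423176.2704 + 110509.7049) = 730.54 m
B: √((-158.22)² + (304.95)²) = √(25033.5684 + 92994.5025) = 343.55 m
C: √((-406.22)² + (-649.12)²) = √(165014.6884 + 421356.7744) = 765.75 m
D: √((-137.51)² + (767.01)²) = √(18909.0001 + 588304.3401) = 779.24 m
E: √((702.80)² + (331.17)²) = √(493927.8400 + 109673.5689) = 776.92 m
F: √((-587.38)² + (262.41)²) = √(345015.2644 + 68859.0081) = 643.33 m
G: √((367.21)² + (890.49)²) = √(134843.1841 + 792972.4401) = 963.23 m
H: √((-627.13)² + (551.51)²) = √(393292.0369 + 304163.2801) = 835.14 m
I: √((664.59)² + (250.68)²) = √(441679.8681 + 62840.4624) = 710.30 m
Threshold 675 m: B (343.55 m), F (643.33 m) are within range.

B, F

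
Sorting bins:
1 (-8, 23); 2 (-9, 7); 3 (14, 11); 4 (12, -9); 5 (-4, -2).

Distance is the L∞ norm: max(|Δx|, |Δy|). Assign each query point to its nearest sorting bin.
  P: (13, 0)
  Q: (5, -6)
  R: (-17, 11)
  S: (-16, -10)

P at (13, 0):
  1: 23
  2: 22
  3: 11
  4: 9
  5: 17
  → nearest: 4 (9)
Q at (5, -6):
  1: 29
  2: 14
  3: 17
  4: 7
  5: 9
  → nearest: 4 (7)
R at (-17, 11):
  1: 12
  2: 8
  3: 31
  4: 29
  5: 13
  → nearest: 2 (8)
S at (-16, -10):
  1: 33
  2: 17
  3: 30
  4: 28
  5: 12
  → nearest: 5 (12)

P→4; Q→4; R→2; S→5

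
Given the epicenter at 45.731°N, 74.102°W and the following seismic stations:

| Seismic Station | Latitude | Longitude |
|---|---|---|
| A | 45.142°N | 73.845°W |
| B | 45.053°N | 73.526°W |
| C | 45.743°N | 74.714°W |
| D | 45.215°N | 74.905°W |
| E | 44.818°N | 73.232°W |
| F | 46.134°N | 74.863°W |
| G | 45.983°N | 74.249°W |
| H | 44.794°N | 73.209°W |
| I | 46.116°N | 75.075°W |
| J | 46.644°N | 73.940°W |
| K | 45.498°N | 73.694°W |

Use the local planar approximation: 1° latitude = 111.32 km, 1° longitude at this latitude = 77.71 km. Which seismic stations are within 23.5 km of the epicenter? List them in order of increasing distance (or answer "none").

Distances from 45.731°N, 74.102°W:
A: 68.542 km
B: 87.750 km
C: 47.577 km
D: 84.814 km
E: 122.068 km
F: 74.228 km
G: 30.289 km
H: 125.282 km
I: 86.914 km
J: 102.412 km
K: 40.963 km
Threshold 23.5 km: none within range.

none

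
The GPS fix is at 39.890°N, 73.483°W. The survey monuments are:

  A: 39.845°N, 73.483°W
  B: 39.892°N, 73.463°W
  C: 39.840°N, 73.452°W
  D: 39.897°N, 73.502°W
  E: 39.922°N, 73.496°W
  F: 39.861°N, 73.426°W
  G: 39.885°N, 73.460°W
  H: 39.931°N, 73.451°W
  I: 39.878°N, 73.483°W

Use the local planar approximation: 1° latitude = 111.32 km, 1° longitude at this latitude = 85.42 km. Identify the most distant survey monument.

C

Distances from 39.890°N, 73.483°W:
A: 5.009 km
B: 1.723 km
C: 6.164 km
D: 1.800 km
E: 3.731 km
F: 5.842 km
G: 2.042 km
H: 5.320 km
I: 1.336 km
Maximum: C at 6.164 km.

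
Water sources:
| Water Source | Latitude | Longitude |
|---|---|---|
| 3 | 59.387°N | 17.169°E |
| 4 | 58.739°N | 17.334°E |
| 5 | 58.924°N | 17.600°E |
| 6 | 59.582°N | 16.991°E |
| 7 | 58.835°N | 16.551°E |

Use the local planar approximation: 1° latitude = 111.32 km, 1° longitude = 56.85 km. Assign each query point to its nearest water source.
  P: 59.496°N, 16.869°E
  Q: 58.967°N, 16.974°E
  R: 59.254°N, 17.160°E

P at 59.496°N, 16.869°E:
  3: √((-0.109·111.32)² + (0.300·56.85)²) = √(147.23104 + 290.87303) = 20.931 km
  4: √((-0.757·111.32)² + (0.465·56.85)²) = √(7101.30481 + 698.82244) = 88.318 km
  5: √((-0.572·111.32)² + (0.731·56.85)²) = √(4054.51072 + 1727.01334) = 76.036 km
  6: √((0.086·111.32)² + (0.122·56.85)²) = √(91.65229 + 48.10393) = 11.822 km
  7: √((-0.661·111.32)² + (-0.318·56.85)²) = √(5414.38725 + 326.82493) = 75.771 km
  → nearest: 6 (11.822 km)
Q at 58.967°N, 16.974°E:
  3: √((0.420·111.32)² + (0.195·56.85)²) = √(2185.97392 + 122.89385) = 48.051 km
  4: √((-0.228·111.32)² + (0.360·56.85)²) = √(644.19313 + 418.85716) = 32.604 km
  5: √((-0.043·111.32)² + (0.626·56.85)²) = √(22.91307 + 1266.51286) = 35.909 km
  6: √((0.615·111.32)² + (0.017·56.85)²) = √(4687.01806 + 0.93403) = 68.469 km
  7: √((-0.132·111.32)² + (-0.423·56.85)²) = √(215.92069 + 578.28466) = 28.182 km
  → nearest: 7 (28.182 km)
R at 59.254°N, 17.160°E:
  3: √((0.133·111.32)² + (0.009·56.85)²) = √(219.20461 + 0.26179) = 14.814 km
  4: √((-0.515·111.32)² + (0.174·56.85)²) = √(3286.70597 + 97.84969) = 58.177 km
  5: √((-0.330·111.32)² + (0.440·56.85)²) = √(1349.50431 + 625.70020) = 44.443 km
  6: √((0.328·111.32)² + (-0.169·56.85)²) = √(1333.19625 + 92.30694) = 37.756 km
  7: √((-0.419·111.32)² + (-0.609·56.85)²) = √(2175.57691 + 1198.65865) = 58.088 km
  → nearest: 3 (14.814 km)

P→6; Q→7; R→3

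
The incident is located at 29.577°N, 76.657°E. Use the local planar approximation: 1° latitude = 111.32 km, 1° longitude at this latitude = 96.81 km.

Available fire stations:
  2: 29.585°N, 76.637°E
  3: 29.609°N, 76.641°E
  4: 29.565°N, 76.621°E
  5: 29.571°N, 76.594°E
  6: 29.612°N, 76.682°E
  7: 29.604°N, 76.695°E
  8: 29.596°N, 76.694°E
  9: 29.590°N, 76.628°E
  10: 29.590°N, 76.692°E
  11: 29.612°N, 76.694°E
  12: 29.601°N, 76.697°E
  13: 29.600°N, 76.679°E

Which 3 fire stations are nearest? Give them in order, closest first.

2, 9, 13

Distances from 29.577°N, 76.657°E:
2: 2.131 km
3: 3.884 km
4: 3.732 km
5: 6.135 km
6: 4.587 km
7: 4.751 km
8: 4.160 km
9: 3.159 km
10: 3.684 km
11: 5.293 km
12: 4.705 km
13: 3.330 km
Sorted: 2 (2.131 km) < 9 (3.159 km) < 13 (3.330 km) < 10 (3.684 km) < 4 (3.732 km) < …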